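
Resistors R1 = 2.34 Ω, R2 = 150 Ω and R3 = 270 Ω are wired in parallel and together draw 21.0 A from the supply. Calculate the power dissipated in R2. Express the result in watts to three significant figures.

15.3 W

We need the common branch voltage; get it from I_total × R_eq, then P = V²/R for the branch.
1/R_eq = 1/2.34 + 1/150 + 1/270 ⇒ R_eq = 2.285 Ω
V = I_total × R_eq = 21.00 × 2.285 = 47.98 V
P_R2 = V² / R2 = (47.98)² / 150 = 15.34 W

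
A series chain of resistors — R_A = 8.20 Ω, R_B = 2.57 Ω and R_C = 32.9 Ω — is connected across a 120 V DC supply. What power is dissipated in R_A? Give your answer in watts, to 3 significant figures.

Series elements share the same current, so find I first, then use P = I²R.
R_total = 8.20 + 2.57 + 32.9 = 43.67 Ω
I = V / R_total = 120 / 43.67 = 2.748 A
P_R_A = I² × R_A = (2.748)² × 8.20 = 61.92 W

61.9 W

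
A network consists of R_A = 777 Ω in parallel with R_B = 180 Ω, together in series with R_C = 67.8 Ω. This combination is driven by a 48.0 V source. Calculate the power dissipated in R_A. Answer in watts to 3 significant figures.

1.38 W

Combine R_A and R_B into their parallel equivalent first, reducing the network to two series resistors.
R_p = (777×180)/(777+180) = 146.1 Ω
R_total = R_p + 67.8 = 146.1 + 67.8 = 213.9 Ω
I = V / R_total = 48.0 / 213.9 = 0.2244 A
Voltage across the parallel pair: V_p = I × R_p = 0.2244 × 146.1 = 32.79 V
Use P = V²/R for R_A with V = V_p.
P_R_A = (32.79)² / 777 = 1.384 W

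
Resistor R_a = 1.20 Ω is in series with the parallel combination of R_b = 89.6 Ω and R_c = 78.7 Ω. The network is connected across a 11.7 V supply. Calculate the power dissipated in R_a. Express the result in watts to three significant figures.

Reduce the parallel pair to R_p first; the network is then a simple series string.
R_p = (89.6×78.7)/(89.6+78.7) = 41.90 Ω
R_total = 1.20 + 41.90 = 43.10 Ω
I = V / R_total = 11.7 / 43.10 = 0.2715 A
R_a carries the full series current, so P = I²R.
P_R_a = (0.2715)² × 1.20 = 0.08844 W

0.0884 W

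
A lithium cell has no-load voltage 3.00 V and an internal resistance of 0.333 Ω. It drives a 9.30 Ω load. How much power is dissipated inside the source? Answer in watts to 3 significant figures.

The internal resistance carries the same current as the load; P_int = I²r.
I = ε / (r + R) = 3.00 / (0.333 + 9.30) = 0.3114 A
P_int = I² r = (0.3114)² × 0.333 = 0.03230 W

0.0323 W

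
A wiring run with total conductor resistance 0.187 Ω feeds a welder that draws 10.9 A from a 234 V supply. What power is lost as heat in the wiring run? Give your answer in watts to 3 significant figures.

Only the current and the line resistance are needed for the I²R loss.
The wiring run carries the full 10.9 A.
P_line = I² R_line = (10.90)² × 0.187 = 22.22 W

22.2 W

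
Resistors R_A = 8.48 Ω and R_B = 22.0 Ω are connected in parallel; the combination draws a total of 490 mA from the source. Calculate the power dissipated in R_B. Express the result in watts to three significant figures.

0.409 W

We need the common branch voltage; get it from I_total × R_eq, then P = V²/R for the branch.
1/R_eq = 1/8.48 + 1/22.0 ⇒ R_eq = 6.121 Ω
V = I_total × R_eq = 0.4900 × 6.121 = 2.999 V
P_R_B = V² / R_B = (2.999)² / 22.0 = 0.4089 W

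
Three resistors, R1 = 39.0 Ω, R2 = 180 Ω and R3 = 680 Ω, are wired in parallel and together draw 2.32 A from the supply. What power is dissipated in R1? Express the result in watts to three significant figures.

129 W

We need the common branch voltage; get it from I_total × R_eq, then P = V²/R for the branch.
1/R_eq = 1/39.0 + 1/180 + 1/680 ⇒ R_eq = 30.61 Ω
V = I_total × R_eq = 2.320 × 30.61 = 71.02 V
P_R1 = V² / R1 = (71.02)² / 39.0 = 129.3 W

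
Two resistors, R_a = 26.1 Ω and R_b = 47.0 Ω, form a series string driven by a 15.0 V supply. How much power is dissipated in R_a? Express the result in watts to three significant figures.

1.10 W

In a series string the same current flows through every resistor — find that current, then P = I²R for the one we want.
R_total = 26.1 + 47.0 = 73.10 Ω
I = V / R_total = 15.0 / 73.10 = 0.2052 A
P_R_a = I² × R_a = (0.2052)² × 26.1 = 1.099 W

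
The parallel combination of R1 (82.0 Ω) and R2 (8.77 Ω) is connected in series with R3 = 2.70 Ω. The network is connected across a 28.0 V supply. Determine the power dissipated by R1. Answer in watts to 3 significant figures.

Reduce the parallel combination to a single R_p; the circuit then becomes R_p in series with the remaining resistor.
R_p = (82.0×8.77)/(82.0+8.77) = 7.923 Ω
R_total = R_p + 2.70 = 7.923 + 2.70 = 10.62 Ω
I = V / R_total = 28.0 / 10.62 = 2.636 A
Voltage across the parallel pair: V_p = I × R_p = 2.636 × 7.923 = 20.88 V
R1 has V_p across it, so P = V_p²/R1.
P_R1 = (20.88)² / 82.0 = 5.318 W

5.32 W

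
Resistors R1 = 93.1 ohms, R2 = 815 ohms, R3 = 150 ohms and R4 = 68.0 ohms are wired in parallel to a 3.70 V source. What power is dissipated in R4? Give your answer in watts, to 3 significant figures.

0.201 W

The supply voltage appears across each parallel branch — just use P = V²/R4.
P_R4 = V² / R4 = (3.70)² / 68.0 Ω = 0.2013 W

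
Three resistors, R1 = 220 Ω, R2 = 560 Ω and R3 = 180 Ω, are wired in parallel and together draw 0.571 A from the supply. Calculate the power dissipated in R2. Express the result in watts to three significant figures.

Only the total current is stated, so first find the parallel equivalent to get the voltage across the combination.
1/R_eq = 1/220 + 1/560 + 1/180 ⇒ R_eq = 84.13 Ω
V = I_total × R_eq = 0.5710 × 84.13 = 48.04 V
P_R2 = V² / R2 = (48.04)² / 560 = 4.121 W

4.12 W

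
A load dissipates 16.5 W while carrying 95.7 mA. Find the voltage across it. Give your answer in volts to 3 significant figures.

From P = V I = I²R = V²/R, with the two given quantities we get V = P / I.
V = 16.5 / 0.09570 = 172.4 V

172 V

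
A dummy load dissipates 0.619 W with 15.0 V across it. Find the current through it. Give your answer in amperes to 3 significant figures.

The two known quantities fix the third via I = P / V.
I = 0.619 / 15.0 = 0.04127 A

0.0413 A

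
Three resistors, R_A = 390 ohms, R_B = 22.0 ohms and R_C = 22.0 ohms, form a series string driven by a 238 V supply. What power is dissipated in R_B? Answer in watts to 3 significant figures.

In a series string the same current flows through every resistor — find that current, then P = I²R for the one we want.
R_total = 390 + 22.0 + 22.0 = 434.0 Ω
I = V / R_total = 238 / 434.0 = 0.5484 A
P_R_B = I² × R_B = (0.5484)² × 22.0 = 6.616 W

6.62 W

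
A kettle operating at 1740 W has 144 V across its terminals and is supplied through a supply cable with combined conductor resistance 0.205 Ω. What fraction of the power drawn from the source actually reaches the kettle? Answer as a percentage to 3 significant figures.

98.3 %

I = P / V = 1740 / 144 = 12.08 A through the supply cable.
P_line = I² R_line = (12.08)² × 0.205 = 29.93 W
P_source = P_load + P_line = 1740 + 29.93 = 1770 W
η = P_load / P_source = 1740 / 1770 = 0.9831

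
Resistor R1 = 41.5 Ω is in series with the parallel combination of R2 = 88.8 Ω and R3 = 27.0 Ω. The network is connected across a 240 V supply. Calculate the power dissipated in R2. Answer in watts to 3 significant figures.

Reduce the parallel pair to R_p first; the network is then a simple series string.
R_p = (88.8×27.0)/(88.8+27.0) = 20.70 Ω
R_total = 41.5 + 20.70 = 62.20 Ω
I = V / R_total = 240 / 62.20 = 3.858 A
Voltage across the parallel pair: V_p = I × R_p = 3.858 × 20.70 = 79.88 V
R2 sees V_p directly, so P = V_p² / R2.
P_R2 = (79.88)² / 88.8 = 71.86 W

71.9 W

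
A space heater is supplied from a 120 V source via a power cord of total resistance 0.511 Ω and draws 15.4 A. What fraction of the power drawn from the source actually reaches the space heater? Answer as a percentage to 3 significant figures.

The power cord carries the full 15.4 A.
P_line = I² R_line = (15.40)² × 0.511 = 121.2 W
P_source = V I = 120 × 15.40 = 1848 W; P_load = 1727 W
η = P_load / P_source = 1727 / 1848 = 0.9344

93.4 %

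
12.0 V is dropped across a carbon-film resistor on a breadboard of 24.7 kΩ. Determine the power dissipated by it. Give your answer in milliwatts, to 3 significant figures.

5.83 mW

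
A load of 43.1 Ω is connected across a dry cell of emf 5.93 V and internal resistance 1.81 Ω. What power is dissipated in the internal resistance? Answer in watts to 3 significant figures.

0.0316 W

The source's internal resistance is just another series element carrying I; its dissipation is I²r.
I = ε / (r + R) = 5.93 / (1.81 + 43.1) = 0.1320 A
P_int = I² r = (0.1320)² × 1.81 = 0.03156 W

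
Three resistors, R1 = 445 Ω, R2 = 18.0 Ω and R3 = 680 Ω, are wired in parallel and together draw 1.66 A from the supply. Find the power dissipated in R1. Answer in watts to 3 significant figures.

The branches share the same voltage, but only the total current is given — find V from the equivalent resistance first.
1/R_eq = 1/445 + 1/18.0 + 1/680 ⇒ R_eq = 16.87 Ω
V = I_total × R_eq = 1.660 × 16.87 = 28.01 V
P_R1 = V² / R1 = (28.01)² / 445 = 1.763 W

1.76 W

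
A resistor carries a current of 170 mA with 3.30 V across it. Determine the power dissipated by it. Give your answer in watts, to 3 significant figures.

V and I are known directly — P = V I, no intermediate step needed.
P = 3.30 V × 0.1700 A = 0.5610 W

0.561 W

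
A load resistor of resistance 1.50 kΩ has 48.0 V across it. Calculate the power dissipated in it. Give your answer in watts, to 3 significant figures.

1.54 W

Voltage and resistance are given, so P = V²/R is the one-step route.
P = (48.0 V)² / 1500 Ω = 1.536 W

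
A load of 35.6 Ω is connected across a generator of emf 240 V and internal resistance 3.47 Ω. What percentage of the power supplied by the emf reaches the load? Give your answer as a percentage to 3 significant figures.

η = P_load/(P_load+P_int) = I²R/(I²R+I²r) = R/(R+r) — the I² cancels for series elements.
η = R / (R + r) = 35.6 / (35.6 + 3.47) = 0.9112

91.1 %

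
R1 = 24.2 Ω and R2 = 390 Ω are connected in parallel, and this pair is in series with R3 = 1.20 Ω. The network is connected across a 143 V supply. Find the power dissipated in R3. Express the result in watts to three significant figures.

Reduce the parallel combination to a single R_p; the circuit then becomes R_p in series with the remaining resistor.
R_p = (24.2×390)/(24.2+390) = 22.79 Ω
R_total = R_p + 1.20 = 22.79 + 1.20 = 23.99 Ω
I = V / R_total = 143 / 23.99 = 5.962 A
R3 carries the full series current, so P = I²R.
P_R3 = (5.962)² × 1.20 = 42.65 W

42.7 W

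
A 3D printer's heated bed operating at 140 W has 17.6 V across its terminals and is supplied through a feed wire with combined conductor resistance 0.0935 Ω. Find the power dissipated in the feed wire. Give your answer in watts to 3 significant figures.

The feed wire and load are in series, so the same current flows in both; the loss is I²R_line.
I = P / V = 140 / 17.6 = 7.955 A through the feed wire.
P_line = I² R_line = (7.955)² × 0.0935 = 5.916 W

5.92 W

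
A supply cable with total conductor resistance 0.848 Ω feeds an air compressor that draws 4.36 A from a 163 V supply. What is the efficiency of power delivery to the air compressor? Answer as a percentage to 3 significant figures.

97.7 %

The supply cable carries the full 4.36 A.
P_line = I² R_line = (4.360)² × 0.848 = 16.12 W
P_source = V I = 163 × 4.360 = 710.7 W; P_load = 694.6 W
η = P_load / P_source = 694.6 / 710.7 = 0.9773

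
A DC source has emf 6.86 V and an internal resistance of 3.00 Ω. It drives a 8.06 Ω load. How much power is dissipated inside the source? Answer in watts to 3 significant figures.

r is in series with the load, so it carries the full circuit current — the loss in it is I²r.
I = ε / (r + R) = 6.86 / (3.00 + 8.06) = 0.6203 A
P_int = I² r = (0.6203)² × 3.00 = 1.154 W

1.15 W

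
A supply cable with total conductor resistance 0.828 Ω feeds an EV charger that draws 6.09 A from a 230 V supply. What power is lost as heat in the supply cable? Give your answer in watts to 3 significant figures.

30.7 W

Line loss is just I²R for the cable — we know both I and R_line directly.
The supply cable carries the full 6.09 A.
P_line = I² R_line = (6.090)² × 0.828 = 30.71 W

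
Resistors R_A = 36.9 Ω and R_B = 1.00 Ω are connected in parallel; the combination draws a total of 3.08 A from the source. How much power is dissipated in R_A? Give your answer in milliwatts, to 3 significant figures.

244 mW

Parallel branches share V, not I — compute V via R_eq, then use V²/R for the target branch.
1/R_eq = 1/36.9 + 1/1.00 ⇒ R_eq = 0.9736 Ω
V = I_total × R_eq = 3.080 × 0.9736 = 2.999 V
P_R_A = V² / R_A = (2.999)² / 36.9 = 0.2437 W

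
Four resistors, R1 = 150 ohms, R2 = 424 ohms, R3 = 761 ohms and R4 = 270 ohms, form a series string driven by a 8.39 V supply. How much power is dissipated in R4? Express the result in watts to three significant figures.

Since the resistors are in series they all carry the loop current I = V/R_total; the power in any one is I²R.
R_total = 150 + 424 + 761 + 270 = 1605 Ω
I = V / R_total = 8.39 / 1605 = 0.005227 A
P_R4 = I² × R4 = (0.005227)² × 270 = 0.007378 W

0.00738 W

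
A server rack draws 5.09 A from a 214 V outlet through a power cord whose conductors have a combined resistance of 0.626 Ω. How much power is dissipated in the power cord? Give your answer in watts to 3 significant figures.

The power cord is a series resistance carrying the load current; its dissipation is I²R_line.
The power cord carries the full 5.09 A.
P_line = I² R_line = (5.090)² × 0.626 = 16.22 W

16.2 W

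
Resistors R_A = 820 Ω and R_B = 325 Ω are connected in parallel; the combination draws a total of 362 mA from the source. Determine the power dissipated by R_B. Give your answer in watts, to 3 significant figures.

We need the common branch voltage; get it from I_total × R_eq, then P = V²/R for the branch.
1/R_eq = 1/820 + 1/325 ⇒ R_eq = 232.8 Ω
V = I_total × R_eq = 0.3620 × 232.8 = 84.26 V
P_R_B = V² / R_B = (84.26)² / 325 = 21.84 W

21.8 W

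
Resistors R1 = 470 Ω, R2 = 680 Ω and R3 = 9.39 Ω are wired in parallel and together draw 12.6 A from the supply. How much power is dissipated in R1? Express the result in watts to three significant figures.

The branches share the same voltage, but only the total current is given — find V from the equivalent resistance first.
1/R_eq = 1/470 + 1/680 + 1/9.39 ⇒ R_eq = 9.083 Ω
V = I_total × R_eq = 12.60 × 9.083 = 114.4 V
P_R1 = V² / R1 = (114.4)² / 470 = 27.87 W

27.9 W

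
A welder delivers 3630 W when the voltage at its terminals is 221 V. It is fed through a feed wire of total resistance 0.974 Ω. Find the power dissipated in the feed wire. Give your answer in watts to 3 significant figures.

263 W

The feed wire is a series resistance carrying the load current; its dissipation is I²R_line.
I = P / V = 3630 / 221 = 16.43 A through the feed wire.
P_line = I² R_line = (16.43)² × 0.974 = 262.8 W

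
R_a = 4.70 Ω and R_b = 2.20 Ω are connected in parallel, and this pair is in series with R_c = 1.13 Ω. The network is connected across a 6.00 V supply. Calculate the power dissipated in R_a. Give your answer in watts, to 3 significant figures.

Combine R_a and R_b into their parallel equivalent first, reducing the network to two series resistors.
R_p = (4.70×2.20)/(4.70+2.20) = 1.499 Ω
R_total = R_p + 1.13 = 1.499 + 1.13 = 2.629 Ω
I = V / R_total = 6.00 / 2.629 = 2.283 A
Voltage across the parallel pair: V_p = I × R_p = 2.283 × 1.499 = 3.421 V
Use P = V²/R for R_a with V = V_p.
P_R_a = (3.421)² / 4.70 = 2.490 W

2.49 W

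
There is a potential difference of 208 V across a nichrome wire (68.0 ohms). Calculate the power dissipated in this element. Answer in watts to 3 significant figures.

Voltage and resistance are given, so P = V²/R is the one-step route.
P = (208 V)² / 68.0 Ω = 636.2 W

636 W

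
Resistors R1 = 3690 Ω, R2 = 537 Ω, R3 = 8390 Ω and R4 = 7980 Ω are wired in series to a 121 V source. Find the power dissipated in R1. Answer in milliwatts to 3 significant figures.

The current is common to all series resistors; compute it, then apply P = I²R for the target.
R_total = 3690 + 537 + 8390 + 7980 = 20600 Ω
I = V / R_total = 121 / 20600 = 0.005875 A
P_R1 = I² × R1 = (0.005875)² × 3690 = 0.1273 W

127 mW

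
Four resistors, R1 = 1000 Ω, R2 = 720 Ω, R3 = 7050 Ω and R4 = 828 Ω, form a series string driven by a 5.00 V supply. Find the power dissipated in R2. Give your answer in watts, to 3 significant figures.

0.000195 W

Since the resistors are in series they all carry the loop current I = V/R_total; the power in any one is I²R.
R_total = 1000 + 720 + 7050 + 828 = 9598 Ω
I = V / R_total = 5.00 / 9598 = 0.0005209 A
P_R2 = I² × R2 = (0.0005209)² × 720 = 0.0001954 W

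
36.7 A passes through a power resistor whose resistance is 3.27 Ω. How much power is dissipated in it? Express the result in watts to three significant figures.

Current and resistance are given, so P = I²R is the direct form.
P = (36.70 A)² × 3.27 Ω = 4404 W

4400 W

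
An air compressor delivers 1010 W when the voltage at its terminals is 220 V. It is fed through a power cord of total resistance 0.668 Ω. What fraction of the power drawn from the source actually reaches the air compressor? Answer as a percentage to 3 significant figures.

98.6 %

I = P / V = 1010 / 220 = 4.591 A through the power cord.
P_line = I² R_line = (4.591)² × 0.668 = 14.08 W
P_source = P_load + P_line = 1010 + 14.08 = 1024 W
η = P_load / P_source = 1010 / 1024 = 0.9863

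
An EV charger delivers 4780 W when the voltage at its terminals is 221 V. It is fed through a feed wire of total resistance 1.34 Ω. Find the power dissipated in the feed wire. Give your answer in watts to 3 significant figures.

627 W

The feed wire is a series resistance carrying the load current; its dissipation is I²R_line.
I = P / V = 4780 / 221 = 21.63 A through the feed wire.
P_line = I² R_line = (21.63)² × 1.34 = 626.9 W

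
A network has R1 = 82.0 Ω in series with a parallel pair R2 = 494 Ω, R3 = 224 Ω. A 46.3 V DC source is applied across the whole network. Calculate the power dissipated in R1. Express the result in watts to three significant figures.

Replace R2 and R3 with their parallel equivalent so the circuit becomes R1 in series with R_p.
R_p = (494×224)/(494+224) = 154.1 Ω
R_total = 82.0 + 154.1 = 236.1 Ω
I = V / R_total = 46.3 / 236.1 = 0.1961 A
R1 carries the full series current, so P = I²R.
P_R1 = (0.1961)² × 82.0 = 3.153 W

3.15 W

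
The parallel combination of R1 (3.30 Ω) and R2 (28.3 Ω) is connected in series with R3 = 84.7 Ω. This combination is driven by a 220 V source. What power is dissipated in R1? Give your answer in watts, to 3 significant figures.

Collapse the R1‖R2 pair into one equivalent R_p; then R_p and R3 form a series string.
R_p = (3.30×28.3)/(3.30+28.3) = 2.955 Ω
R_total = R_p + 84.7 = 2.955 + 84.7 = 87.66 Ω
I = V / R_total = 220 / 87.66 = 2.510 A
Voltage across the parallel pair: V_p = I × R_p = 2.510 × 2.955 = 7.417 V
R1 sits across V_p; its power is V_p²/R.
P_R1 = (7.417)² / 3.30 = 16.67 W

16.7 W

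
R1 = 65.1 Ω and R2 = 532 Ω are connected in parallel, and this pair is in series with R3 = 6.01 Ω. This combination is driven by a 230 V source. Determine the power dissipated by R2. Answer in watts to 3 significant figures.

Reduce the parallel combination to a single R_p; the circuit then becomes R_p in series with the remaining resistor.
R_p = (65.1×532)/(65.1+532) = 58.00 Ω
R_total = R_p + 6.01 = 58.00 + 6.01 = 64.01 Ω
I = V / R_total = 230 / 64.01 = 3.593 A
Voltage across the parallel pair: V_p = I × R_p = 3.593 × 58.00 = 208.4 V
R2 sits across V_p; its power is V_p²/R.
P_R2 = (208.4)² / 532 = 81.64 W

81.6 W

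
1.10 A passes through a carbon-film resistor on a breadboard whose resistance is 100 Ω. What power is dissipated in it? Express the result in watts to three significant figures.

121 W

With I and R stated, P = I²R applies in one step.
P = (1.100 A)² × 100 Ω = 121.0 W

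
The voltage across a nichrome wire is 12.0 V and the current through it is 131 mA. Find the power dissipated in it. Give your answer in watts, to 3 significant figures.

With V and I both given, power follows immediately from P = V I.
P = 12.0 V × 0.1310 A = 1.572 W

1.57 W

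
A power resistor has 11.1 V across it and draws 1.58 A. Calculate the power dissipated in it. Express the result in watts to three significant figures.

17.5 W

V and I are known directly — P = V I, no intermediate step needed.
P = 11.1 V × 1.580 A = 17.54 W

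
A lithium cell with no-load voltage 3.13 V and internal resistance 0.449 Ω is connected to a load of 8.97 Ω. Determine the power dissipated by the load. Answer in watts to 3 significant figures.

Find the circuit current first, then P = I²R for the load (series elements share I).
I = ε / (r + R) = 3.13 / (0.449 + 8.97) = 0.3323 A
P_load = I² R = (0.3323)² × 8.97 = 0.9905 W

0.991 W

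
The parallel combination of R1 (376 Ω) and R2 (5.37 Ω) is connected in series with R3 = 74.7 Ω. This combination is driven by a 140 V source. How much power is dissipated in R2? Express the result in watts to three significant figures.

16.0 W

Collapse the R1‖R2 pair into one equivalent R_p; then R_p and R3 form a series string.
R_p = (376×5.37)/(376+5.37) = 5.294 Ω
R_total = R_p + 74.7 = 5.294 + 74.7 = 79.99 Ω
I = V / R_total = 140 / 79.99 = 1.750 A
Voltage across the parallel pair: V_p = I × R_p = 1.750 × 5.294 = 9.266 V
R2 has V_p across it, so P = V_p²/R2.
P_R2 = (9.266)² / 5.37 = 15.99 W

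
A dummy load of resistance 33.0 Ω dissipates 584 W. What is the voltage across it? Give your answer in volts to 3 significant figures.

Rearranging the power relation for the two known quantities gives V = √(P R).
V = √(584 × 33.0) = 138.8 V

139 V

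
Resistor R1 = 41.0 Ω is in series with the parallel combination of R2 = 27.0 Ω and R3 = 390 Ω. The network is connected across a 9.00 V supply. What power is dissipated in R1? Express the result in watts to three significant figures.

0.757 W

Replace R2 and R3 with their parallel equivalent so the circuit becomes R1 in series with R_p.
R_p = (27.0×390)/(27.0+390) = 25.25 Ω
R_total = 41.0 + 25.25 = 66.25 Ω
I = V / R_total = 9.00 / 66.25 = 0.1358 A
R1 is in the main series path, so its power is I²R1.
P_R1 = (0.1358)² × 41.0 = 0.7566 W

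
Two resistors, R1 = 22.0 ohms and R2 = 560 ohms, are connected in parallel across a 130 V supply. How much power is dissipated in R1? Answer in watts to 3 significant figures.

Every branch has 130 V across it, so for R1 the power is simply V²/R.
P_R1 = V² / R1 = (130)² / 22.0 Ω = 768.2 W

768 W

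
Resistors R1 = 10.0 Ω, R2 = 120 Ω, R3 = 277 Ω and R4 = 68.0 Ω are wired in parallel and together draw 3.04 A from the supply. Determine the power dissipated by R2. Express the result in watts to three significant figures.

4.80 W

The branches share the same voltage, but only the total current is given — find V from the equivalent resistance first.
1/R_eq = 1/10.0 + 1/120 + 1/277 + 1/68.0 ⇒ R_eq = 7.896 Ω
V = I_total × R_eq = 3.040 × 7.896 = 24.00 V
P_R2 = V² / R2 = (24.00)² / 120 = 4.801 W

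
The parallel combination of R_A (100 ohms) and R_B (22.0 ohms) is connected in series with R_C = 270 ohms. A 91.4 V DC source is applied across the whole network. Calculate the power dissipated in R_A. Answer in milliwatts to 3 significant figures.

327 mW

Collapse the R_A‖R_B pair into one equivalent R_p; then R_p and R_C form a series string.
R_p = (100×22.0)/(100+22.0) = 18.03 Ω
R_total = R_p + 270 = 18.03 + 270 = 288.0 Ω
I = V / R_total = 91.4 / 288.0 = 0.3173 A
Voltage across the parallel pair: V_p = I × R_p = 0.3173 × 18.03 = 5.722 V
Use P = V²/R for R_A with V = V_p.
P_R_A = (5.722)² / 100 = 0.3274 W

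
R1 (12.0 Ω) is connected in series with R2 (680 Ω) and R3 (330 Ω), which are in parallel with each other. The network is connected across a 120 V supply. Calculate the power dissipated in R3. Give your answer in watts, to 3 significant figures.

39.3 W

Collapse R2‖R3 to a single equivalent, reducing the network to two series elements.
R_p = (680×330)/(680+330) = 222.2 Ω
R_total = 12.0 + 222.2 = 234.2 Ω
I = V / R_total = 120 / 234.2 = 0.5124 A
Voltage across the parallel pair: V_p = I × R_p = 0.5124 × 222.2 = 113.9 V
R3 is across V_p, so use P = V²/R for that branch.
P_R3 = (113.9)² / 330 = 39.28 W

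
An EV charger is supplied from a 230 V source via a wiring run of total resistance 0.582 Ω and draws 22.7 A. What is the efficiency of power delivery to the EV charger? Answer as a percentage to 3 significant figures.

94.3 %

The wiring run carries the full 22.7 A.
P_line = I² R_line = (22.70)² × 0.582 = 299.9 W
P_source = V I = 230 × 22.70 = 5221 W; P_load = 4921 W
η = P_load / P_source = 4921 / 5221 = 0.9426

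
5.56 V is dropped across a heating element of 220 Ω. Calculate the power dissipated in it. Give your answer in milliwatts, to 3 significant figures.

We know the drop across the element and its resistance — P = V²/R, one step.
P = (5.56 V)² / 220 Ω = 0.1405 W

141 mW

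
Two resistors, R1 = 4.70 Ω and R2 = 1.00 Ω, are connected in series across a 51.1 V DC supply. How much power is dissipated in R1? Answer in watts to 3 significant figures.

378 W

The current is common to all series resistors; compute it, then apply P = I²R for the target.
R_total = 4.70 + 1.00 = 5.700 Ω
I = V / R_total = 51.1 / 5.700 = 8.965 A
P_R1 = I² × R1 = (8.965)² × 4.70 = 377.7 W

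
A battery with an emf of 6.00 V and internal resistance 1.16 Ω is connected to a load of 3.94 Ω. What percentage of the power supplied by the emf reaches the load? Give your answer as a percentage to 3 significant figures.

The source delivers εI, of which I²R reaches the load and I²r is lost; since I is common, η = R/(R+r).
η = R / (R + r) = 3.94 / (3.94 + 1.16) = 0.7725

77.3 %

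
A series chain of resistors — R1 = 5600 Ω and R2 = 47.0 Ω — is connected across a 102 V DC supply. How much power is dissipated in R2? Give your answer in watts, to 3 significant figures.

In a series string the same current flows through every resistor — find that current, then P = I²R for the one we want.
R_total = 5600 + 47.0 = 5647 Ω
I = V / R_total = 102 / 5647 = 0.01806 A
P_R2 = I² × R2 = (0.01806)² × 47.0 = 0.01533 W

0.0153 W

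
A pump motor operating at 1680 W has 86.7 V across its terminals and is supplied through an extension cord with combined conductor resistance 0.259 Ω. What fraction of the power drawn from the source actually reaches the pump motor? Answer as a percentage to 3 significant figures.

94.5 %

I = P / V = 1680 / 86.7 = 19.38 A through the extension cord.
P_line = I² R_line = (19.38)² × 0.259 = 97.25 W
P_source = P_load + P_line = 1680 + 97.25 = 1777 W
η = P_load / P_source = 1680 / 1777 = 0.9453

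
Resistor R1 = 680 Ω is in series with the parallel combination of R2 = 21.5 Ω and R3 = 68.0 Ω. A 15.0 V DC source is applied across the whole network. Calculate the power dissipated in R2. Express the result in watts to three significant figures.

0.00576 W

Reduce the parallel pair to R_p first; the network is then a simple series string.
R_p = (21.5×68.0)/(21.5+68.0) = 16.34 Ω
R_total = 680 + 16.34 = 696.3 Ω
I = V / R_total = 15.0 / 696.3 = 0.02154 A
Voltage across the parallel pair: V_p = I × R_p = 0.02154 × 16.34 = 0.3519 V
R2 sees V_p directly, so P = V_p² / R2.
P_R2 = (0.3519)² / 21.5 = 0.005759 W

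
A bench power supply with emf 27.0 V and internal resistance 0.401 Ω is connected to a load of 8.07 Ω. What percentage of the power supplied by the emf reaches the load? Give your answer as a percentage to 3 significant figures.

Both r and R carry the same current, so the power split is just the resistance split: η = R/(R+r).
η = R / (R + r) = 8.07 / (8.07 + 0.401) = 0.9527

95.3 %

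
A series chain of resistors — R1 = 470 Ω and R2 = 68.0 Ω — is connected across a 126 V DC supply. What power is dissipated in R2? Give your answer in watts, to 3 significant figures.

Every series element carries the same I. Get I from the total resistance, then P = I² × R2.
R_total = 470 + 68.0 = 538.0 Ω
I = V / R_total = 126 / 538.0 = 0.2342 A
P_R2 = I² × R2 = (0.2342)² × 68.0 = 3.730 W

3.73 W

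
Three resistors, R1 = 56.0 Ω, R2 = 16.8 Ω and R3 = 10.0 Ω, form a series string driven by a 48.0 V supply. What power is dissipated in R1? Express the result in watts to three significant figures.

The current is common to all series resistors; compute it, then apply P = I²R for the target.
R_total = 56.0 + 16.8 + 10.0 = 82.80 Ω
I = V / R_total = 48.0 / 82.80 = 0.5797 A
P_R1 = I² × R1 = (0.5797)² × 56.0 = 18.82 W

18.8 W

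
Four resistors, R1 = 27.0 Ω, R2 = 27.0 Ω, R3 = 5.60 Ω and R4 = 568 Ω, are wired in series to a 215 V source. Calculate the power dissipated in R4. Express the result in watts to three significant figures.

Series elements share the same current, so find I first, then use P = I²R.
R_total = 27.0 + 27.0 + 5.60 + 568 = 627.6 Ω
I = V / R_total = 215 / 627.6 = 0.3426 A
P_R4 = I² × R4 = (0.3426)² × 568 = 66.66 W

66.7 W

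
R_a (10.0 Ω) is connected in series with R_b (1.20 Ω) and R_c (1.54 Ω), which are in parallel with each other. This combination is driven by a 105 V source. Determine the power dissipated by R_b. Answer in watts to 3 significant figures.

Reduce the parallel pair to R_p first; the network is then a simple series string.
R_p = (1.20×1.54)/(1.20+1.54) = 0.6745 Ω
R_total = 10.0 + 0.6745 = 10.67 Ω
I = V / R_total = 105 / 10.67 = 9.837 A
Voltage across the parallel pair: V_p = I × R_p = 9.837 × 0.6745 = 6.634 V
R_b is across V_p, so use P = V²/R for that branch.
P_R_b = (6.634)² / 1.20 = 36.68 W

36.7 W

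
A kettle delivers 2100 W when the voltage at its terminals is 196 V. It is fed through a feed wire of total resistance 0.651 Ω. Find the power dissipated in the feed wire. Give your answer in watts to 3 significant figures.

74.7 W

Only the current and the line resistance are needed for the I²R loss.
I = P / V = 2100 / 196 = 10.71 A through the feed wire.
P_line = I² R_line = (10.71)² × 0.651 = 74.73 W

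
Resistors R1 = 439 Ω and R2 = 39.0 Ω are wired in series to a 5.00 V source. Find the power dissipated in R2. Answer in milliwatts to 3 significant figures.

4.27 mW

The current is common to all series resistors; compute it, then apply P = I²R for the target.
R_total = 439 + 39.0 = 478.0 Ω
I = V / R_total = 5.00 / 478.0 = 0.01046 A
P_R2 = I² × R2 = (0.01046)² × 39.0 = 0.004267 W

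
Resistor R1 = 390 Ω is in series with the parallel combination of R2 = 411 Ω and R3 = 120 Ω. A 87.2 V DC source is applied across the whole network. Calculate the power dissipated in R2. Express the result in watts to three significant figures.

0.684 W

Replace R2 and R3 with their parallel equivalent so the circuit becomes R1 in series with R_p.
R_p = (411×120)/(411+120) = 92.88 Ω
R_total = 390 + 92.88 = 482.9 Ω
I = V / R_total = 87.2 / 482.9 = 0.1806 A
Voltage across the parallel pair: V_p = I × R_p = 0.1806 × 92.88 = 16.77 V
With V_p across R2, its power is V_p²/R2.
P_R2 = (16.77)² / 411 = 0.6845 W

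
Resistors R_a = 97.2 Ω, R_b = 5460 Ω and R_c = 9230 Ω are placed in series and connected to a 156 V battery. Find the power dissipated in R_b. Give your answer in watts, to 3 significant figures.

0.608 W

Every series element carries the same I. Get I from the total resistance, then P = I² × R_b.
R_total = 97.2 + 5460 + 9230 = 14790 Ω
I = V / R_total = 156 / 14790 = 0.01055 A
P_R_b = I² × R_b = (0.01055)² × 5460 = 0.6077 W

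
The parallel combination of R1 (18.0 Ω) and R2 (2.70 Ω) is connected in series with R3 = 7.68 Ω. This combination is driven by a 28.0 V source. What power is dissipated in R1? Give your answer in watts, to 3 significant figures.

Collapse the R1‖R2 pair into one equivalent R_p; then R_p and R3 form a series string.
R_p = (18.0×2.70)/(18.0+2.70) = 2.348 Ω
R_total = R_p + 7.68 = 2.348 + 7.68 = 10.03 Ω
I = V / R_total = 28.0 / 10.03 = 2.792 A
Voltage across the parallel pair: V_p = I × R_p = 2.792 × 2.348 = 6.556 V
R1 has V_p across it, so P = V_p²/R1.
P_R1 = (6.556)² / 18.0 = 2.388 W

2.39 W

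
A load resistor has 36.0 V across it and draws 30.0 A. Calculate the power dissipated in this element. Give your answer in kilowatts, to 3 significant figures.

With V and I both given, power follows immediately from P = V I.
P = 36.0 V × 30.00 A = 1080 W

1.08 kW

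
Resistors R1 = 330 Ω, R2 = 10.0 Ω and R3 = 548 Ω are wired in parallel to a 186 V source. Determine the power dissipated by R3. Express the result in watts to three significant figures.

63.1 W

Parallel branches share the same voltage; P = V²/R gives the branch power in one step.
P_R3 = V² / R3 = (186)² / 548 Ω = 63.13 W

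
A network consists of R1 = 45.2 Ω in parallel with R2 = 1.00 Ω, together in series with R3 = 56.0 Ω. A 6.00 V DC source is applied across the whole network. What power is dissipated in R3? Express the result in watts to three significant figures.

Combine R1 and R2 into their parallel equivalent first, reducing the network to two series resistors.
R_p = (45.2×1.00)/(45.2+1.00) = 0.9784 Ω
R_total = R_p + 56.0 = 0.9784 + 56.0 = 56.98 Ω
I = V / R_total = 6.00 / 56.98 = 0.1053 A
All the supply current flows through R3; use P = I²R3.
P_R3 = (0.1053)² × 56.0 = 0.6210 W

0.621 W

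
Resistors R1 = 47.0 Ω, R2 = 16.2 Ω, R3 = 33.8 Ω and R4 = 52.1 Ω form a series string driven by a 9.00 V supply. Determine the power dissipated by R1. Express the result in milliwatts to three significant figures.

171 mW

Since the resistors are in series they all carry the loop current I = V/R_total; the power in any one is I²R.
R_total = 47.0 + 16.2 + 33.8 + 52.1 = 149.1 Ω
I = V / R_total = 9.00 / 149.1 = 0.06036 A
P_R1 = I² × R1 = (0.06036)² × 47.0 = 0.1712 W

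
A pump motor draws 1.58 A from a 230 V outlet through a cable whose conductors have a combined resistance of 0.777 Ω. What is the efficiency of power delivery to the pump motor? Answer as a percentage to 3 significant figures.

The cable carries the full 1.58 A.
P_line = I² R_line = (1.580)² × 0.777 = 1.940 W
P_source = V I = 230 × 1.580 = 363.4 W; P_load = 361.5 W
η = P_load / P_source = 361.5 / 363.4 = 0.9947

99.5 %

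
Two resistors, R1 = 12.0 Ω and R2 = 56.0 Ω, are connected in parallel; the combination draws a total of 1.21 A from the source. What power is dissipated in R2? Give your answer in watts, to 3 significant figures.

The branches share the same voltage, but only the total current is given — find V from the equivalent resistance first.
1/R_eq = 1/12.0 + 1/56.0 ⇒ R_eq = 9.882 Ω
V = I_total × R_eq = 1.210 × 9.882 = 11.96 V
P_R2 = V² / R2 = (11.96)² / 56.0 = 2.553 W

2.55 W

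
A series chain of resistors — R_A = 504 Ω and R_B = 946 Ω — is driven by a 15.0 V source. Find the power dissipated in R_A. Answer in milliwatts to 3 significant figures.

Every series element carries the same I. Get I from the total resistance, then P = I² × R_A.
R_total = 504 + 946 = 1450 Ω
I = V / R_total = 15.0 / 1450 = 0.01034 A
P_R_A = I² × R_A = (0.01034)² × 504 = 0.05394 W

53.9 mW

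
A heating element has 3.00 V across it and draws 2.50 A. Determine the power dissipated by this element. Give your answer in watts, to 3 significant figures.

Both the voltage across and the current through the element are known, so P = V I applies directly.
P = 3.00 V × 2.500 A = 7.500 W

7.50 W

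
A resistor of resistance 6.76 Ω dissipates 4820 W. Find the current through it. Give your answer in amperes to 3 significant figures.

From P = V I = I²R = V²/R, with the two given quantities we get I = √(P / R).
I = √(4820 / 6.76) = 26.70 A

26.7 A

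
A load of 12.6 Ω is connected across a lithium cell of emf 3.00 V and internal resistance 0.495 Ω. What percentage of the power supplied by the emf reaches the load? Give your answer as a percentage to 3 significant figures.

96.2 %

The source delivers εI, of which I²R reaches the load and I²r is lost; since I is common, η = R/(R+r).
η = R / (R + r) = 12.6 / (12.6 + 0.495) = 0.9622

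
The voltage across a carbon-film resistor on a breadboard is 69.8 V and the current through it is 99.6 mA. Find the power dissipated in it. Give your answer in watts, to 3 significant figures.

6.95 W

Both the voltage across and the current through the element are known, so P = V I applies directly.
P = 69.8 V × 0.09960 A = 6.952 W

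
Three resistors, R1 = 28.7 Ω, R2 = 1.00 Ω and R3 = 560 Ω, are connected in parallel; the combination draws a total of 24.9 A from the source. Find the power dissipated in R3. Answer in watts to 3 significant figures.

We need the common branch voltage; get it from I_total × R_eq, then P = V²/R for the branch.
1/R_eq = 1/28.7 + 1/1.00 + 1/560 ⇒ R_eq = 0.9647 Ω
V = I_total × R_eq = 24.90 × 0.9647 = 24.02 V
P_R3 = V² / R3 = (24.02)² / 560 = 1.030 W

1.03 W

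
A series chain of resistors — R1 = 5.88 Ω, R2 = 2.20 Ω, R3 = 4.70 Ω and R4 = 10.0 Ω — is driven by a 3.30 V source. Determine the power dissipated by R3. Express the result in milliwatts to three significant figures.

98.6 mW

The current is common to all series resistors; compute it, then apply P = I²R for the target.
R_total = 5.88 + 2.20 + 4.70 + 10.0 = 22.78 Ω
I = V / R_total = 3.30 / 22.78 = 0.1449 A
P_R3 = I² × R3 = (0.1449)² × 4.70 = 0.09863 W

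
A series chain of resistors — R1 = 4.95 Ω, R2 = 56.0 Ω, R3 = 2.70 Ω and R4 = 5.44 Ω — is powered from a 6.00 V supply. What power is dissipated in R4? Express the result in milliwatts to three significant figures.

Every series element carries the same I. Get I from the total resistance, then P = I² × R4.
R_total = 4.95 + 56.0 + 2.70 + 5.44 = 69.09 Ω
I = V / R_total = 6.00 / 69.09 = 0.08684 A
P_R4 = I² × R4 = (0.08684)² × 5.44 = 0.04103 W

41.0 mW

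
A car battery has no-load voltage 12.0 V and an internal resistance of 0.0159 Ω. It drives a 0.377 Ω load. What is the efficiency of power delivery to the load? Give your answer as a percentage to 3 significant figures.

Both r and R carry the same current, so the power split is just the resistance split: η = R/(R+r).
η = R / (R + r) = 0.377 / (0.377 + 0.0159) = 0.9595

96.0 %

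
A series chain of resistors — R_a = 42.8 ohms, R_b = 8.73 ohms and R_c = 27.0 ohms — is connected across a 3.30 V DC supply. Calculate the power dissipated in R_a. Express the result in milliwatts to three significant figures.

75.6 mW

Every series element carries the same I. Get I from the total resistance, then P = I² × R_a.
R_total = 42.8 + 8.73 + 27.0 = 78.53 Ω
I = V / R_total = 3.30 / 78.53 = 0.04202 A
P_R_a = I² × R_a = (0.04202)² × 42.8 = 0.07558 W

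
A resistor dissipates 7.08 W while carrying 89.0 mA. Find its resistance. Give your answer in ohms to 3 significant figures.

Inverting the appropriate power form: R = P / I².
R = 7.08 / (0.08900)² = 893.8 Ω

894 Ω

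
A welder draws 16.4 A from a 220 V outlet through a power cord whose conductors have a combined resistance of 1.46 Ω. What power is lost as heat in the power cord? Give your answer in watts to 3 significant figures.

393 W

The power cord and load are in series, so the same current flows in both; the loss is I²R_line.
The power cord carries the full 16.4 A.
P_line = I² R_line = (16.40)² × 1.46 = 392.7 W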